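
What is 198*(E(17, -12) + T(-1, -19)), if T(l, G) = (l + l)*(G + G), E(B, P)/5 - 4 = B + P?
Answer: 23958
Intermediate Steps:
E(B, P) = 20 + 5*B + 5*P (E(B, P) = 20 + 5*(B + P) = 20 + (5*B + 5*P) = 20 + 5*B + 5*P)
T(l, G) = 4*G*l (T(l, G) = (2*l)*(2*G) = 4*G*l)
198*(E(17, -12) + T(-1, -19)) = 198*((20 + 5*17 + 5*(-12)) + 4*(-19)*(-1)) = 198*((20 + 85 - 60) + 76) = 198*(45 + 76) = 198*121 = 23958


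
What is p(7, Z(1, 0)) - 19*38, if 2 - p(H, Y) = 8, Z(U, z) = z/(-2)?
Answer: -728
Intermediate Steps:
Z(U, z) = -z/2 (Z(U, z) = z*(-½) = -z/2)
p(H, Y) = -6 (p(H, Y) = 2 - 1*8 = 2 - 8 = -6)
p(7, Z(1, 0)) - 19*38 = -6 - 19*38 = -6 - 722 = -728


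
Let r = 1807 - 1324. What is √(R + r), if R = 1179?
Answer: √1662 ≈ 40.768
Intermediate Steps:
r = 483
√(R + r) = √(1179 + 483) = √1662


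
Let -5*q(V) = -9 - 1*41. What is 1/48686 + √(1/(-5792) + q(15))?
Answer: 1/48686 + √20966678/1448 ≈ 3.1623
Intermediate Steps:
q(V) = 10 (q(V) = -(-9 - 1*41)/5 = -(-9 - 41)/5 = -⅕*(-50) = 10)
1/48686 + √(1/(-5792) + q(15)) = 1/48686 + √(1/(-5792) + 10) = 1/48686 + √(-1/5792 + 10) = 1/48686 + √(57919/5792) = 1/48686 + √20966678/1448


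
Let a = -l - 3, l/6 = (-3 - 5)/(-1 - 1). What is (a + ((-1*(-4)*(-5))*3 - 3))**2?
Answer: 8100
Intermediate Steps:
l = 24 (l = 6*((-3 - 5)/(-1 - 1)) = 6*(-8/(-2)) = 6*(-8*(-1/2)) = 6*4 = 24)
a = -27 (a = -1*24 - 3 = -24 - 3 = -27)
(a + ((-1*(-4)*(-5))*3 - 3))**2 = (-27 + ((-1*(-4)*(-5))*3 - 3))**2 = (-27 + ((4*(-5))*3 - 3))**2 = (-27 + (-20*3 - 3))**2 = (-27 + (-60 - 3))**2 = (-27 - 63)**2 = (-90)**2 = 8100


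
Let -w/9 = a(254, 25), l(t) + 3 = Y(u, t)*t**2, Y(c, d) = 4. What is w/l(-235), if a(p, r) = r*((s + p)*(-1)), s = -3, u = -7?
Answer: 56475/220897 ≈ 0.25566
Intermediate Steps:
l(t) = -3 + 4*t**2
a(p, r) = r*(3 - p) (a(p, r) = r*((-3 + p)*(-1)) = r*(3 - p))
w = 56475 (w = -225*(3 - 1*254) = -225*(3 - 254) = -225*(-251) = -9*(-6275) = 56475)
w/l(-235) = 56475/(-3 + 4*(-235)**2) = 56475/(-3 + 4*55225) = 56475/(-3 + 220900) = 56475/220897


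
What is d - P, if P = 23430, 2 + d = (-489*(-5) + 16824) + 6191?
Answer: 2028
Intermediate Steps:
d = 25458 (d = -2 + ((-489*(-5) + 16824) + 6191) = -2 + ((2445 + 16824) + 6191) = -2 + (19269 + 6191) = -2 + 25460 = 25458)
d - P = 25458 - 1*23430 = 25458 - 23430 = 2028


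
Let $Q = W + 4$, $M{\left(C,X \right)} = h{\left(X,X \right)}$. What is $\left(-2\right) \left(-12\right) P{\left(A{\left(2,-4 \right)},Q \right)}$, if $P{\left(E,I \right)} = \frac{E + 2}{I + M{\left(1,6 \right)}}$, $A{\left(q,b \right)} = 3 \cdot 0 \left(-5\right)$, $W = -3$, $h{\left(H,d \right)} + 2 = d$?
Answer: $\frac{48}{5} \approx 9.6$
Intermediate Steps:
$h{\left(H,d \right)} = -2 + d$
$M{\left(C,X \right)} = -2 + X$
$A{\left(q,b \right)} = 0$ ($A{\left(q,b \right)} = 0 \left(-5\right) = 0$)
$Q = 1$ ($Q = -3 + 4 = 1$)
$P{\left(E,I \right)} = \frac{2 + E}{4 + I}$ ($P{\left(E,I \right)} = \frac{E + 2}{I + \left(-2 + 6\right)} = \frac{2 + E}{I + 4} = \frac{2 + E}{4 + I}$)
$\left(-2\right) \left(-12\right) P{\left(A{\left(2,-4 \right)},Q \right)} = \left(-2\right) \left(-12\right) \frac{2 + 0}{4 + 1} = 24 \cdot \frac{1}{5} \cdot 2 = 24 \cdot \frac{2}{5} = \frac{48}{5}$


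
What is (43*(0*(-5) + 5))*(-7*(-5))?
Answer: 7525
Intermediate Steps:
(43*(0*(-5) + 5))*(-7*(-5)) = (43*(0 + 5))*35 = (43*5)*35 = 215*35 = 7525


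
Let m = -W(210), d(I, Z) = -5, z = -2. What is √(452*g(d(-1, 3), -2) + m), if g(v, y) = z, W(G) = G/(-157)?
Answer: I*√22249726/157 ≈ 30.044*I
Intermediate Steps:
W(G) = -G/157 (W(G) = G*(-1/157) = -G/157)
g(v, y) = -2
m = 210/157 (m = -(-1)*210/157 = -1*(-210/157) = 210/157 ≈ 1.3376)
√(452*g(d(-1, 3), -2) + m) = √(452*(-2) + 210/157) = √(-904 + 210/157) = √(-141718/157) = I*√22249726/157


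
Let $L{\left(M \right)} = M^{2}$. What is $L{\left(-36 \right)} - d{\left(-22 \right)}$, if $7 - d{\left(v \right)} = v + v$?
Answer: $1245$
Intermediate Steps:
$d{\left(v \right)} = 7 - 2 v$ ($d{\left(v \right)} = 7 - \left(v + v\right) = 7 - 2 v$)
$L{\left(-36 \right)} - d{\left(-22 \right)} = \left(-36\right)^{2} - \left(7 - -44\right) = 1296 - \left(7 + 44\right) = 1296 - 51 = 1245$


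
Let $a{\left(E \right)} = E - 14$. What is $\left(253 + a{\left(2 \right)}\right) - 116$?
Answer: $125$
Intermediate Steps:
$a{\left(E \right)} = -14 + E$
$\left(253 + a{\left(2 \right)}\right) - 116 = \left(253 + \left(-14 + 2\right)\right) - 116 = \left(253 - 12\right) - 116 = 241 - 116 = 125$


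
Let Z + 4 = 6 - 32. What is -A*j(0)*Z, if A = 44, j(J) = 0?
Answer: 0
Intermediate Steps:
Z = -30 (Z = -4 + (6 - 32) = -4 - 26 = -30)
-A*j(0)*Z = -44*0*(-30) = -0*(-30) = -1*0 = 0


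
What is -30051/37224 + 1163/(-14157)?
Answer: -4734581/5323032 ≈ -0.88945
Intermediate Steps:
-30051/37224 + 1163/(-14157) = -30051*1/37224 + 1163*(-1/14157) = -3339/4136 - 1163/14157 = -4734581/5323032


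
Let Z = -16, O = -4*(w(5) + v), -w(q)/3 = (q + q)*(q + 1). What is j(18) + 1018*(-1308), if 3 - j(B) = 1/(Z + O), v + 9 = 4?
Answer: -964035685/724 ≈ -1.3315e+6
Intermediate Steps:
v = -5 (v = -9 + 4 = -5)
w(q) = -6*q*(1 + q) (w(q) = -3*(q + q)*(q + 1) = -3*2*q*(1 + q) = -6*q*(1 + q))
O = 740 (O = -4*(-6*5*(1 + 5) - 5) = -4*(-6*5*6 - 5) = -4*(-180 - 5) = -4*(-185) = 740)
j(B) = 2171/724 (j(B) = 3 - 1/(-16 + 740) = 3 - 1/724 = 2171/724)
j(18) + 1018*(-1308) = 2171/724 + 1018*(-1308) = 2171/724 - 1331544 = -964035685/724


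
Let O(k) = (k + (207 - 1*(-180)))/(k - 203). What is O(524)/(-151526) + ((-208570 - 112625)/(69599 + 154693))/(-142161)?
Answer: -248608953703/28720545522317188 ≈ -8.6561e-6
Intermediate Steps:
O(k) = (387 + k)/(-203 + k) (O(k) = (k + (207 + 180))/(-203 + k) = (k + 387)/(-203 + k) = (387 + k)/(-203 + k))
O(524)/(-151526) + ((-208570 - 112625)/(69599 + 154693))/(-142161) = ((387 + 524)/(-203 + 524))/(-151526) + ((-208570 - 112625)/(69599 + 154693))/(-142161) = (911/321)*(-1/151526) - 321195/224292*(-1/142161) = ((1/321)*911)*(-1/151526) - 321195*1/224292*(-1/142161) = (911/321)*(-1/151526) - 107065/74764*(-1/142161) = -911/48639846 + 107065/10628525004 = -248608953703/28720545522317188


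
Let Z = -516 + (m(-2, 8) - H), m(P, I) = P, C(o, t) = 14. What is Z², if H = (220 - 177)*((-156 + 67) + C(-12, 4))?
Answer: 7327849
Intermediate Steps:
H = -3225 (H = (220 - 177)*((-156 + 67) + 14) = 43*(-89 + 14) = 43*(-75) = -3225)
Z = 2707 (Z = -516 + (-2 - 1*(-3225)) = -516 + (-2 + 3225) = -516 + 3223 = 2707)
Z² = 2707² = 7327849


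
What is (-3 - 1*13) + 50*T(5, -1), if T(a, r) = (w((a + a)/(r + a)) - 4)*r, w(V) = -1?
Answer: 234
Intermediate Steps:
T(a, r) = -5*r (T(a, r) = (-1 - 4)*r = -5*r)
(-3 - 1*13) + 50*T(5, -1) = (-3 - 1*13) + 50*(-5*(-1)) = (-3 - 13) + 50*5 = -16 + 250 = 234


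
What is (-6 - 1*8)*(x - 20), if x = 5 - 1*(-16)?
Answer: -14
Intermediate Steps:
x = 21 (x = 5 + 16 = 21)
(-6 - 1*8)*(x - 20) = (-6 - 1*8)*(21 - 20) = (-6 - 8)*1 = -14*1 = -14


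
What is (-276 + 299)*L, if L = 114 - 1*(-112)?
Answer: 5198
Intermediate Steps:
L = 226 (L = 114 + 112 = 226)
(-276 + 299)*L = (-276 + 299)*226 = 23*226 = 5198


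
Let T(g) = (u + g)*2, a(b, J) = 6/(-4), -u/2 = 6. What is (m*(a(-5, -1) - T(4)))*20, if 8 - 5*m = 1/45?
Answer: 20822/45 ≈ 462.71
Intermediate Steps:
u = -12 (u = -2*6 = -12)
a(b, J) = -3/2 (a(b, J) = 6*(-1/4) = -3/2)
T(g) = -24 + 2*g (T(g) = (-12 + g)*2 = -24 + 2*g)
m = 359/225 (m = 8/5 - 1/5/45 = 8/5 - 1/5*1/45 = 8/5 - 1/225 = 359/225 ≈ 1.5956)
(m*(a(-5, -1) - T(4)))*20 = (359*(-3/2 - (-24 + 2*4))/225)*20 = (359*(-3/2 - (-24 + 8))/225)*20 = (359*(-3/2 - 1*(-16))/225)*20 = (359*(-3/2 + 16)/225)*20 = ((359/225)*(29/2))*20 = (10411/450)*20 = 20822/45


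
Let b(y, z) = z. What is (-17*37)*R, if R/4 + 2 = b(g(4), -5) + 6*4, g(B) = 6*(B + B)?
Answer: -42772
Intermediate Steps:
g(B) = 12*B (g(B) = 6*(2*B) = 12*B)
R = 68 (R = -8 + 4*(-5 + 6*4) = -8 + 4*(-5 + 24) = -8 + 4*19 = -8 + 76 = 68)
(-17*37)*R = -17*37*68 = -629*68 = -42772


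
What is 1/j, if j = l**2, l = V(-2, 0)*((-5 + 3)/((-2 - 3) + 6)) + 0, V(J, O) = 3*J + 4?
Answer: 1/16 ≈ 0.062500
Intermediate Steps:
V(J, O) = 4 + 3*J
l = 4 (l = (4 + 3*(-2))*((-5 + 3)/((-2 - 3) + 6)) + 0 = (4 - 6)*(-2/(-5 + 6)) + 0 = -(-4)/1 + 0 = -(-4) + 0 = -2*(-2) + 0 = 4 + 0 = 4)
j = 16 (j = 4**2 = 16)
1/j = 1/16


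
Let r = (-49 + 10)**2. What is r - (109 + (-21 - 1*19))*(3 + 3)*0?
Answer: 1521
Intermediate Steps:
r = 1521 (r = (-39)**2 = 1521)
r - (109 + (-21 - 1*19))*(3 + 3)*0 = 1521 - (109 + (-21 - 1*19))*(3 + 3)*0 = 1521 - (109 + (-21 - 19))*6*0 = 1521 - (109 - 40)*0 = 1521 - 69*0 = 1521 - 1*0 = 1521 + 0 = 1521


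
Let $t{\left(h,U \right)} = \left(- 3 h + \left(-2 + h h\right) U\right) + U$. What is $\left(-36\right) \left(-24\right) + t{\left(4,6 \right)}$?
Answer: $942$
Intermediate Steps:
$t{\left(h,U \right)} = U - 3 h + U \left(-2 + h^{2}\right)$ ($t{\left(h,U \right)} = \left(- 3 h + \left(-2 + h^{2}\right) U\right) + U = \left(- 3 h + U \left(-2 + h^{2}\right)\right) + U = U - 3 h + U \left(-2 + h^{2}\right)$)
$\left(-36\right) \left(-24\right) + t{\left(4,6 \right)} = \left(-36\right) \left(-24\right) - \left(18 - 96\right) = 864 - -78 = 864 + 78 = 942$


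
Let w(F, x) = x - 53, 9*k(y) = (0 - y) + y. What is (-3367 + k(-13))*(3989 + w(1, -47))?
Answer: -13094263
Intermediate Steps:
k(y) = 0 (k(y) = ((0 - y) + y)/9 = (-y + y)/9 = (1/9)*0 = 0)
w(F, x) = -53 + x
(-3367 + k(-13))*(3989 + w(1, -47)) = (-3367 + 0)*(3989 + (-53 - 47)) = -3367*(3989 - 100) = -3367*3889 = -13094263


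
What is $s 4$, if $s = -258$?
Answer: $-1032$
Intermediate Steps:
$s 4 = \left(-258\right) 4 = -1032$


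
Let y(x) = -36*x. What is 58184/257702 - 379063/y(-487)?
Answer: -48332605669/2259015732 ≈ -21.395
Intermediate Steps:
58184/257702 - 379063/y(-487) = 58184/257702 - 379063/((-36*(-487))) = 58184*(1/257702) - 379063/17532 = 29092/128851 - 379063*1/17532 = 29092/128851 - 379063/17532 = -48332605669/2259015732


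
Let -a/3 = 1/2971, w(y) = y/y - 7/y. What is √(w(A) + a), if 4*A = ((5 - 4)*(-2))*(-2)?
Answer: 3*I*√5885551/2971 ≈ 2.4497*I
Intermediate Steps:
A = 1 (A = (((5 - 4)*(-2))*(-2))/4 = ((1*(-2))*(-2))/4 = (-2*(-2))/4 = (¼)*4 = 1)
w(y) = 1 - 7/y
a = -3/2971 ≈ -0.0010098
√(w(A) + a) = √((-7 + 1)/1 - 3/2971) = √(1*(-6) - 3/2971) = √(-6 - 3/2971) = √(-17829/2971) = 3*I*√5885551/2971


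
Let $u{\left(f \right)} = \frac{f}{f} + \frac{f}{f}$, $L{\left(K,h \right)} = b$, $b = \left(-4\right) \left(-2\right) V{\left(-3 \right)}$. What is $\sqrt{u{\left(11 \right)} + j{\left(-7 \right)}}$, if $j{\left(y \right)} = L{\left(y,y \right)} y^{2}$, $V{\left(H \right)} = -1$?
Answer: $i \sqrt{390} \approx 19.748 i$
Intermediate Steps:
$b = -8$ ($b = \left(-4\right) \left(-2\right) \left(-1\right) = 8 \left(-1\right) = -8$)
$L{\left(K,h \right)} = -8$
$u{\left(f \right)} = 2$ ($u{\left(f \right)} = 1 + 1 = 2$)
$j{\left(y \right)} = - 8 y^{2}$
$\sqrt{u{\left(11 \right)} + j{\left(-7 \right)}} = \sqrt{2 - 8 \left(-7\right)^{2}} = \sqrt{2 - 392} = \sqrt{-390} = i \sqrt{390}$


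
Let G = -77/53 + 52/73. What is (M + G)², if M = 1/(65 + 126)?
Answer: 295224875716/546089962441 ≈ 0.54062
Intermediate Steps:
M = 1/191 ≈ 0.0052356
G = -2865/3869 (G = -77*1/53 + 52*(1/73) = -77/53 + 52/73 = -2865/3869 ≈ -0.74050)
(M + G)² = (1/191 - 2865/3869)² = (-543346/738979)² = 295224875716/546089962441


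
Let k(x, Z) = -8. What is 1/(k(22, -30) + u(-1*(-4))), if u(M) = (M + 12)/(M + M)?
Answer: -⅙ ≈ -0.16667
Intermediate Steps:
u(M) = (12 + M)/(2*M) (u(M) = (12 + M)/((2*M)) = (12 + M)*(1/(2*M)) = (12 + M)/(2*M))
1/(k(22, -30) + u(-1*(-4))) = 1/(-8 + (12 - 1*(-4))/(2*((-1*(-4))))) = 1/(-8 + (½)*(12 + 4)/4) = 1/(-8 + (½)*(¼)*16) = 1/(-8 + 2) = 1/(-6) = -⅙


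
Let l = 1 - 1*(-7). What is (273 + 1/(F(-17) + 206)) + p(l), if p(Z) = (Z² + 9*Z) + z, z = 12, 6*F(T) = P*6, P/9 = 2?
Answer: 94305/224 ≈ 421.00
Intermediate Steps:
P = 18 (P = 9*2 = 18)
F(T) = 18 (F(T) = (18*6)/6 = (⅙)*108 = 18)
l = 8 (l = 1 + 7 = 8)
p(Z) = 12 + Z² + 9*Z (p(Z) = (Z² + 9*Z) + 12 = 12 + Z² + 9*Z)
(273 + 1/(F(-17) + 206)) + p(l) = (273 + 1/(18 + 206)) + (12 + 8² + 9*8) = (273 + 1/224) + (12 + 64 + 72) = (273 + 1/224) + 148 = 61153/224 + 148 = 94305/224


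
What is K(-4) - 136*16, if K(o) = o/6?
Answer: -6530/3 ≈ -2176.7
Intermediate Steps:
K(o) = o/6 (K(o) = o*(⅙) = o/6)
K(-4) - 136*16 = (⅙)*(-4) - 136*16 = -⅔ - 2176 = -6530/3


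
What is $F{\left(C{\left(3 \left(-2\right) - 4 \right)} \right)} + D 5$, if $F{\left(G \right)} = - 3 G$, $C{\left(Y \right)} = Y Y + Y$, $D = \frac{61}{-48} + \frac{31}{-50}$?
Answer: $- \frac{67069}{240} \approx -279.45$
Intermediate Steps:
$D = - \frac{2269}{1200}$ ($D = 61 \left(- \frac{1}{48}\right) + 31 \left(- \frac{1}{50}\right) = - \frac{61}{48} - \frac{31}{50} = - \frac{2269}{1200} \approx -1.8908$)
$C{\left(Y \right)} = Y + Y^{2}$ ($C{\left(Y \right)} = Y^{2} + Y = Y + Y^{2}$)
$F{\left(C{\left(3 \left(-2\right) - 4 \right)} \right)} + D 5 = - 3 \left(3 \left(-2\right) - 4\right) \left(1 + \left(3 \left(-2\right) - 4\right)\right) - \frac{2269}{240} = - 3 \left(-6 - 4\right) \left(1 - 10\right) - \frac{2269}{240} = - 3 \left(- 10 \left(1 - 10\right)\right) - \frac{2269}{240} = - 3 \left(\left(-10\right) \left(-9\right)\right) - \frac{2269}{240} = \left(-3\right) 90 - \frac{2269}{240} = -270 - \frac{2269}{240} = - \frac{67069}{240}$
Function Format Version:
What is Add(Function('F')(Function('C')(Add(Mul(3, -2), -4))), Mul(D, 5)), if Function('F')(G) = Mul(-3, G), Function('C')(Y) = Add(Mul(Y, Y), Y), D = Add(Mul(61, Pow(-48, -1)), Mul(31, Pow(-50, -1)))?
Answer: Rational(-67069, 240) ≈ -279.45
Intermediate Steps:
D = Rational(-2269, 1200) (D = Add(Mul(61, Rational(-1, 48)), Mul(31, Rational(-1, 50))) = Add(Rational(-61, 48), Rational(-31, 50)) = Rational(-2269, 1200) ≈ -1.8908)
Function('C')(Y) = Add(Y, Pow(Y, 2)) (Function('C')(Y) = Add(Pow(Y, 2), Y) = Add(Y, Pow(Y, 2)))
Add(Function('F')(Function('C')(Add(Mul(3, -2), -4))), Mul(D, 5)) = Add(Mul(-3, Mul(Add(Mul(3, -2), -4), Add(1, Add(Mul(3, -2), -4)))), Mul(Rational(-2269, 1200), 5)) = Add(Mul(-3, Mul(Add(-6, -4), Add(1, Add(-6, -4)))), Rational(-2269, 240)) = Add(Mul(-3, Mul(-10, Add(1, -10))), Rational(-2269, 240)) = Add(Mul(-3, Mul(-10, -9)), Rational(-2269, 240)) = Add(Mul(-3, 90), Rational(-2269, 240)) = Add(-270, Rational(-2269, 240)) = Rational(-67069, 240)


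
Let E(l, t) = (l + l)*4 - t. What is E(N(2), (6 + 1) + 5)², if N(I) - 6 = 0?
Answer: 1296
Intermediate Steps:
N(I) = 6 (N(I) = 6 + 0 = 6)
E(l, t) = -t + 8*l (E(l, t) = (2*l)*4 - t = 8*l - t = -t + 8*l)
E(N(2), (6 + 1) + 5)² = (-((6 + 1) + 5) + 8*6)² = (-(7 + 5) + 48)² = (-1*12 + 48)² = (-12 + 48)² = 36² = 1296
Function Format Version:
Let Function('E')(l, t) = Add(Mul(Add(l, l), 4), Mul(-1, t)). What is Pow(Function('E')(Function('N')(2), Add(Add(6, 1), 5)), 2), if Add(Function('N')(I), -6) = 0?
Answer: 1296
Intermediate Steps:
Function('N')(I) = 6 (Function('N')(I) = Add(6, 0) = 6)
Function('E')(l, t) = Add(Mul(-1, t), Mul(8, l)) (Function('E')(l, t) = Add(Mul(Mul(2, l), 4), Mul(-1, t)) = Add(Mul(8, l), Mul(-1, t)) = Add(Mul(-1, t), Mul(8, l)))
Pow(Function('E')(Function('N')(2), Add(Add(6, 1), 5)), 2) = Pow(Add(Mul(-1, Add(Add(6, 1), 5)), Mul(8, 6)), 2) = Pow(Add(Mul(-1, Add(7, 5)), 48), 2) = Pow(Add(Mul(-1, 12), 48), 2) = Pow(Add(-12, 48), 2) = Pow(36, 2) = 1296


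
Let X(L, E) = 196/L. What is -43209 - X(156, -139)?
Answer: -1685200/39 ≈ -43210.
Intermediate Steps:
-43209 - X(156, -139) = -43209 - 196/156 = -43209 - 1*49/39 = -43209 - 49/39 = -1685200/39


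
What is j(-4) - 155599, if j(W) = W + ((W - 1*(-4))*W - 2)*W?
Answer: -155595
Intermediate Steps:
j(W) = W + W*(-2 + W*(4 + W)) (j(W) = W + ((W + 4)*W - 2)*W = W + ((4 + W)*W - 2)*W = W + (W*(4 + W) - 2)*W = W + (-2 + W*(4 + W))*W = W + W*(-2 + W*(4 + W)))
j(-4) - 155599 = -4*(-1 + (-4)² + 4*(-4)) - 155599 = -4*(-1 + 16 - 16) - 155599 = -4*(-1) - 155599 = 4 - 155599 = -155595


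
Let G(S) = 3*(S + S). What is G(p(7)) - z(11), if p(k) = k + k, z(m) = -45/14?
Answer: 1221/14 ≈ 87.214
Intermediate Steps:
z(m) = -45/14 (z(m) = -45*1/14 = -45/14)
p(k) = 2*k
G(S) = 6*S (G(S) = 3*(2*S) = 6*S)
G(p(7)) - z(11) = 6*(2*7) - 1*(-45/14) = 6*14 + 45/14 = 84 + 45/14 = 1221/14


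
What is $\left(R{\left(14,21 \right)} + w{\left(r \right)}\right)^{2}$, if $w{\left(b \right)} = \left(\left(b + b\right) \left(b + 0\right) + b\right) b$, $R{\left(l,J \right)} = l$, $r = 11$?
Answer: $7823209$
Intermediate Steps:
$w{\left(b \right)} = b \left(b + 2 b^{2}\right)$ ($w{\left(b \right)} = \left(2 b b + b\right) b = \left(2 b^{2} + b\right) b = \left(b + 2 b^{2}\right) b = b \left(b + 2 b^{2}\right)$)
$\left(R{\left(14,21 \right)} + w{\left(r \right)}\right)^{2} = \left(14 + 11^{2} \left(1 + 2 \cdot 11\right)\right)^{2} = \left(14 + 121 \left(1 + 22\right)\right)^{2} = \left(14 + 121 \cdot 23\right)^{2} = \left(14 + 2783\right)^{2} = 2797^{2} = 7823209$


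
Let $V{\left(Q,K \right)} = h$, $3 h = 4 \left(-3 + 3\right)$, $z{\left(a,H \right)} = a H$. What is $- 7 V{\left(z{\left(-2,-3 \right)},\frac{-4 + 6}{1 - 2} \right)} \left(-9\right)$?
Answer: $0$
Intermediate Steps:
$z{\left(a,H \right)} = H a$
$h = 0$ ($h = \frac{4 \left(-3 + 3\right)}{3} = \frac{4 \cdot 0}{3} = \frac{1}{3} \cdot 0 = 0$)
$V{\left(Q,K \right)} = 0$
$- 7 V{\left(z{\left(-2,-3 \right)},\frac{-4 + 6}{1 - 2} \right)} \left(-9\right) = \left(-7\right) 0 \left(-9\right) = 0 \left(-9\right) = 0$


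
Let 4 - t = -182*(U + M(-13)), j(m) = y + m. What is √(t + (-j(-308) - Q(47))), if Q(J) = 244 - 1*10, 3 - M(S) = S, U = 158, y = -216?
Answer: √31962 ≈ 178.78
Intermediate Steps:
M(S) = 3 - S
j(m) = -216 + m
t = 31672 (t = 4 - (-182)*(158 + (3 - 1*(-13))) = 4 - (-182)*(158 + (3 + 13)) = 4 - (-182)*(158 + 16) = 4 - (-182)*174 = 4 - 1*(-31668) = 4 + 31668 = 31672)
Q(J) = 234 (Q(J) = 244 - 10 = 234)
√(t + (-j(-308) - Q(47))) = √(31672 + (-(-216 - 308) - 1*234)) = √(31672 + (-1*(-524) - 234)) = √(31672 + (524 - 234)) = √(31672 + 290) = √31962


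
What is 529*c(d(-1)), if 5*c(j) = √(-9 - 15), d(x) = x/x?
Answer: 1058*I*√6/5 ≈ 518.31*I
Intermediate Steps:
d(x) = 1
c(j) = 2*I*√6/5 (c(j) = √(-9 - 15)/5 = √(-24)/5 = (2*I*√6)/5 = 2*I*√6/5)
529*c(d(-1)) = 529*(2*I*√6/5) = 1058*I*√6/5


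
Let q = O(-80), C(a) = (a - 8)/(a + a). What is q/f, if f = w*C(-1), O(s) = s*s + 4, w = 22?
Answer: 6404/99 ≈ 64.687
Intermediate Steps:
C(a) = (-8 + a)/(2*a) (C(a) = (-8 + a)/((2*a)) = (-8 + a)*(1/(2*a)) = (-8 + a)/(2*a))
O(s) = 4 + s**2 (O(s) = s**2 + 4 = 4 + s**2)
q = 6404 (q = 4 + (-80)**2 = 4 + 6400 = 6404)
f = 99 (f = 22*((1/2)*(-8 - 1)/(-1)) = 22*((1/2)*(-1)*(-9)) = 22*(9/2) = 99)
q/f = 6404/99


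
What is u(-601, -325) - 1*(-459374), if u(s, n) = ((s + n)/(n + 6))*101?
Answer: 146633832/319 ≈ 4.5967e+5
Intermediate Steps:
u(s, n) = 101*(n + s)/(6 + n) (u(s, n) = ((n + s)/(6 + n))*101 = 101*(n + s)/(6 + n))
u(-601, -325) - 1*(-459374) = 101*(-325 - 601)/(6 - 325) - 1*(-459374) = 101*(-926)/(-319) + 459374 = 101*(-1/319)*(-926) + 459374 = 93526/319 + 459374 = 146633832/319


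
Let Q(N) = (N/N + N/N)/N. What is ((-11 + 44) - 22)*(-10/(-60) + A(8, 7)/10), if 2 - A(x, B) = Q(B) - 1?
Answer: 506/105 ≈ 4.8190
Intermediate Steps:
Q(N) = 2/N (Q(N) = (1 + 1)/N = 2/N)
A(x, B) = 3 - 2/B (A(x, B) = 2 - (2/B - 1) = 2 - (-1 + 2/B) = 2 + (1 - 2/B) = 3 - 2/B)
((-11 + 44) - 22)*(-10/(-60) + A(8, 7)/10) = ((-11 + 44) - 22)*(-10/(-60) + (3 - 2/7)/10) = (33 - 22)*(-10*(-1/60) + (3 - 2*1/7)*(1/10)) = 11*(1/6 + (3 - 2/7)*(1/10)) = 11*(1/6 + (19/7)*(1/10)) = 11*(1/6 + 19/70) = 11*(46/105) = 506/105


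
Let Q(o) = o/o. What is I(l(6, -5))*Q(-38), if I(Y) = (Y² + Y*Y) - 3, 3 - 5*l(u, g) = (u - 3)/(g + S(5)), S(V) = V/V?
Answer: -15/8 ≈ -1.8750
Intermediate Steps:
S(V) = 1
l(u, g) = ⅗ - (-3 + u)/(5*(1 + g)) (l(u, g) = ⅗ - (u - 3)/(5*(g + 1)) = ⅗ - (-3 + u)/(5*(1 + g)))
I(Y) = -3 + 2*Y² (I(Y) = (Y² + Y²) - 3 = 2*Y² - 3 = -3 + 2*Y²)
Q(o) = 1
I(l(6, -5))*Q(-38) = (-3 + 2*((6 - 1*6 + 3*(-5))/(5*(1 - 5)))²)*1 = (-3 + 2*((⅕)*(6 - 6 - 15)/(-4))²)*1 = (-3 + 2*((⅕)*(-¼)*(-15))²)*1 = (-3 + 2*(¾)²)*1 = (-3 + 2*(9/16))*1 = (-3 + 9/8)*1 = -15/8*1 = -15/8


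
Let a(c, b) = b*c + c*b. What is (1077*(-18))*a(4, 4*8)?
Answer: -4962816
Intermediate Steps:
a(c, b) = 2*b*c (a(c, b) = b*c + b*c = 2*b*c)
(1077*(-18))*a(4, 4*8) = (1077*(-18))*(2*(4*8)*4) = -38772*32*4 = -19386*256 = -4962816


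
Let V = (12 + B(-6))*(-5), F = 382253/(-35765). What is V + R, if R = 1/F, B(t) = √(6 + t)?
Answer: -22970945/382253 ≈ -60.094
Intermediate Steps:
F = -382253/35765 (F = 382253*(-1/35765) = -382253/35765 ≈ -10.688)
R = -35765/382253 (R = 1/(-382253/35765) = -35765/382253 ≈ -0.093564)
V = -60 (V = (12 + √(6 - 6))*(-5) = (12 + √0)*(-5) = (12 + 0)*(-5) = 12*(-5) = -60)
V + R = -60 - 35765/382253 = -22970945/382253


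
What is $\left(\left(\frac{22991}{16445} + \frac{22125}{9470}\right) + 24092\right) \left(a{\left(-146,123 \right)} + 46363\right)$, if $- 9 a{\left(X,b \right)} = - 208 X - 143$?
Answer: $\frac{16137624642504191}{15573415} \approx 1.0362 \cdot 10^{9}$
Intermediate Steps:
$a{\left(X,b \right)} = \frac{143}{9} + \frac{208 X}{9}$ ($a{\left(X,b \right)} = - \frac{- 208 X - 143}{9} = - \frac{-143 - 208 X}{9} = \frac{143}{9} + \frac{208 X}{9}$)
$\left(\left(\frac{22991}{16445} + \frac{22125}{9470}\right) + 24092\right) \left(a{\left(-146,123 \right)} + 46363\right) = \left(\left(\frac{22991}{16445} + \frac{22125}{9470}\right) + 24092\right) \left(\left(\frac{143}{9} + \frac{208}{9} \left(-146\right)\right) + 46363\right) = \left(\left(22991 \cdot \frac{1}{16445} + 22125 \cdot \frac{1}{9470}\right) + 24092\right) \left(\left(\frac{143}{9} - \frac{30368}{9}\right) + 46363\right) = \left(\left(\frac{22991}{16445} + \frac{4425}{1894}\right) + 24092\right) \left(- \frac{10075}{3} + 46363\right) = \left(\frac{116314079}{31146830} + 24092\right) \frac{129014}{3} = \frac{750505742439}{31146830} \cdot \frac{129014}{3} = \frac{16137624642504191}{15573415}$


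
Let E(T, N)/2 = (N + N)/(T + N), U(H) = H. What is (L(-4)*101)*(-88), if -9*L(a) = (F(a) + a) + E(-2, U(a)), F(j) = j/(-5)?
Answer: -71104/135 ≈ -526.70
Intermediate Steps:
F(j) = -j/5 (F(j) = j*(-1/5) = -j/5)
E(T, N) = 4*N/(N + T) (E(T, N) = 2*((N + N)/(T + N)) = 2*((2*N)/(N + T)) = 2*(2*N/(N + T)) = 4*N/(N + T))
L(a) = -4*a/45 - 4*a/(9*(-2 + a)) (L(a) = -((-a/5 + a) + 4*a/(a - 2))/9 = -(4*a/5 + 4*a/(-2 + a))/9 = -4*a/45 - 4*a/(9*(-2 + a)))
(L(-4)*101)*(-88) = (((4/45)*(-4)*(-3 - 1*(-4))/(-2 - 4))*101)*(-88) = (((4/45)*(-4)*(-3 + 4)/(-6))*101)*(-88) = (((4/45)*(-4)*(-1/6)*1)*101)*(-88) = ((8/135)*101)*(-88) = (808/135)*(-88) = -71104/135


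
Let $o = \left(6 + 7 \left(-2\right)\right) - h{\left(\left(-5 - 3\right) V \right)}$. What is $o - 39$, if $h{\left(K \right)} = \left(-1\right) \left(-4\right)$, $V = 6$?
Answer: $-51$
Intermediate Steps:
$h{\left(K \right)} = 4$
$o = -12$ ($o = \left(6 + 7 \left(-2\right)\right) - 4 = \left(6 - 14\right) - 4 = -8 - 4 = -12$)
$o - 39 = -12 - 39 = -51$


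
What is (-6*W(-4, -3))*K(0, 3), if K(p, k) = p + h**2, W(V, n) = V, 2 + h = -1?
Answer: 216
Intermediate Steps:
h = -3 (h = -2 - 1 = -3)
K(p, k) = 9 + p (K(p, k) = p + (-3)**2 = p + 9 = 9 + p)
(-6*W(-4, -3))*K(0, 3) = (-6*(-4))*(9 + 0) = 24*9 = 216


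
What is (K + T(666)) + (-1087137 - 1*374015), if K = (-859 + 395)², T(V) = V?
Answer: -1245190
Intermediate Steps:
K = 215296 (K = (-464)² = 215296)
(K + T(666)) + (-1087137 - 1*374015) = (215296 + 666) + (-1087137 - 1*374015) = 215962 + (-1087137 - 374015) = 215962 - 1461152 = -1245190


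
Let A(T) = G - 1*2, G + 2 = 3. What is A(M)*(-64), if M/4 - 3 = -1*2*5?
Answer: 64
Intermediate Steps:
G = 1 (G = -2 + 3 = 1)
M = -28 (M = 12 + 4*(-1*2*5) = 12 + 4*(-2*5) = 12 + 4*(-10) = 12 - 40 = -28)
A(T) = -1 (A(T) = 1 - 1*2 = 1 - 2 = -1)
A(M)*(-64) = -1*(-64) = 64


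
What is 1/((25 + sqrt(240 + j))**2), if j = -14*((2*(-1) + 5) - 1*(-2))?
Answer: (25 + sqrt(170))**(-2) ≈ 0.00069112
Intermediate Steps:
j = -70 (j = -14*((-2 + 5) + 2) = -14*(3 + 2) = -14*5 = -70)
1/((25 + sqrt(240 + j))**2) = 1/((25 + sqrt(240 - 70))**2) = 1/((25 + sqrt(170))**2) = (25 + sqrt(170))**(-2)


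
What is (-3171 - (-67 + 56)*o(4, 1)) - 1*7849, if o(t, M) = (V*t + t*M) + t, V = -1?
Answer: -10976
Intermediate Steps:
o(t, M) = M*t (o(t, M) = (-t + t*M) + t = (-t + M*t) + t = M*t)
(-3171 - (-67 + 56)*o(4, 1)) - 1*7849 = (-3171 - (-67 + 56)*1*4) - 1*7849 = (-3171 - (-11)*4) - 7849 = (-3171 - 1*(-44)) - 7849 = (-3171 + 44) - 7849 = -3127 - 7849 = -10976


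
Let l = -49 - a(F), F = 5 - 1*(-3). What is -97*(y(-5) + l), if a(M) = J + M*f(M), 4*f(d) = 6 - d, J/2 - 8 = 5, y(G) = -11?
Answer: 7954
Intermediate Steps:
J = 26 (J = 16 + 2*5 = 16 + 10 = 26)
F = 8 (F = 5 + 3 = 8)
f(d) = 3/2 - d/4 (f(d) = (6 - d)/4 = 3/2 - d/4)
a(M) = 26 + M*(3/2 - M/4)
l = -71 (l = -49 - (26 - ¼*8*(-6 + 8)) = -49 - (26 - ¼*8*2) = -49 - (26 - 4) = -49 - 1*22 = -49 - 22 = -71)
-97*(y(-5) + l) = -97*(-11 - 71) = -97*(-82) = 7954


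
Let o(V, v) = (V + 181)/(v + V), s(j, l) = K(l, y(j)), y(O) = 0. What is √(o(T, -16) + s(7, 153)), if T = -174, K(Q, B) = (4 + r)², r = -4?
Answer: I*√1330/190 ≈ 0.19194*I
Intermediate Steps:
K(Q, B) = 0 (K(Q, B) = (4 - 4)² = 0² = 0)
s(j, l) = 0
o(V, v) = (181 + V)/(V + v)
√(o(T, -16) + s(7, 153)) = √((181 - 174)/(-174 - 16) + 0) = √(7/(-190) + 0) = √(-1/190*7 + 0) = √(-7/190 + 0) = √(-7/190) = I*√1330/190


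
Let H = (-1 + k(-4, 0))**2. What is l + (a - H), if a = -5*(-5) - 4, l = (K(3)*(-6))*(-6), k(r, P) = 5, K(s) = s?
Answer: 113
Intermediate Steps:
l = 108 (l = (3*(-6))*(-6) = -18*(-6) = 108)
a = 21 (a = 25 - 4 = 21)
H = 16 (H = (-1 + 5)**2 = 4**2 = 16)
l + (a - H) = 108 + (21 - 1*16) = 108 + (21 - 16) = 108 + 5 = 113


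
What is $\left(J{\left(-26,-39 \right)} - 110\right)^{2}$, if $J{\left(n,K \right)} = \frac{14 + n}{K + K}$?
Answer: $\frac{2039184}{169} \approx 12066.0$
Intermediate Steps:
$J{\left(n,K \right)} = \frac{14 + n}{2 K}$
$\left(J{\left(-26,-39 \right)} - 110\right)^{2} = \left(\frac{14 - 26}{2 \left(-39\right)} - 110\right)^{2} = \left(\frac{1}{2} \left(- \frac{1}{39}\right) \left(-12\right) - 110\right)^{2} = \left(\frac{2}{13} - 110\right)^{2} = \left(- \frac{1428}{13}\right)^{2} = \frac{2039184}{169}$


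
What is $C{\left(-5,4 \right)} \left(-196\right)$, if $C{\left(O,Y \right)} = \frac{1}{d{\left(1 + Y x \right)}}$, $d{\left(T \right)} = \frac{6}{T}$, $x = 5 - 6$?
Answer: $98$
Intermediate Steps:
$x = -1$ ($x = 5 - 6 = -1$)
$C{\left(O,Y \right)} = \frac{1}{6} - \frac{Y}{6}$ ($C{\left(O,Y \right)} = \frac{1}{6 \frac{1}{1 + Y \left(-1\right)}} = \frac{1}{6 \frac{1}{1 - Y}} = \frac{1}{6} - \frac{Y}{6}$)
$C{\left(-5,4 \right)} \left(-196\right) = \left(\frac{1}{6} - \frac{2}{3}\right) \left(-196\right) = \left(- \frac{1}{2}\right) \left(-196\right) = 98$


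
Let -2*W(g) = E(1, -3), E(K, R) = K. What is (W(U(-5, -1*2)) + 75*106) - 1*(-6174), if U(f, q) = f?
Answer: 28247/2 ≈ 14124.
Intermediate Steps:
W(g) = -1/2 (W(g) = -1/2*1 = -1/2)
(W(U(-5, -1*2)) + 75*106) - 1*(-6174) = (-1/2 + 75*106) - 1*(-6174) = (-1/2 + 7950) + 6174 = 15899/2 + 6174 = 28247/2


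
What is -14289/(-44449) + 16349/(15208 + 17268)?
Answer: 1190746265/1443525724 ≈ 0.82489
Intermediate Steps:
-14289/(-44449) + 16349/(15208 + 17268) = -14289*(-1/44449) + 16349/32476 = 14289/44449 + 16349*(1/32476) = 14289/44449 + 16349/32476 = 1190746265/1443525724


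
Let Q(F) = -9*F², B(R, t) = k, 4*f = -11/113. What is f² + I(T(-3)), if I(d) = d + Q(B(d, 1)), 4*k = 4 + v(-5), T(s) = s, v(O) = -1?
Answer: -205885/25538 ≈ -8.0619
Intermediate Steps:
k = ¾ (k = (4 - 1)/4 = (¼)*3 = ¾ ≈ 0.75000)
f = -11/452 (f = (-11/113)/4 = (-11*1/113)/4 = (¼)*(-11/113) = -11/452 ≈ -0.024336)
B(R, t) = ¾
I(d) = -81/16 + d (I(d) = d - 9*(¾)² = d - 9*9/16 = d - 81/16 = -81/16 + d)
f² + I(T(-3)) = (-11/452)² + (-81/16 - 3) = 121/204304 - 129/16 = -205885/25538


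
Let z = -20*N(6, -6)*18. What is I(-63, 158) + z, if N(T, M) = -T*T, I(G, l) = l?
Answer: 13118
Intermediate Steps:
N(T, M) = -T**2
z = 12960 (z = -(-20)*6**2*18 = -(-20)*36*18 = -20*(-36)*18 = 720*18 = 12960)
I(-63, 158) + z = 158 + 12960 = 13118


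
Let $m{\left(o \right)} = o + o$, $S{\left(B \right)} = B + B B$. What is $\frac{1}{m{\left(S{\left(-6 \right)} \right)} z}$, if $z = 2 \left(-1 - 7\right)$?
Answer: $- \frac{1}{960} \approx -0.0010417$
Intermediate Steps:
$S{\left(B \right)} = B + B^{2}$
$m{\left(o \right)} = 2 o$
$z = -16$ ($z = 2 \left(-1 - 7\right) = 2 \left(-8\right) = -16$)
$\frac{1}{m{\left(S{\left(-6 \right)} \right)} z} = \frac{1}{2 \left(- 6 \left(1 - 6\right)\right) \left(-16\right)} = \frac{1}{2 \left(\left(-6\right) \left(-5\right)\right) \left(-16\right)} = \frac{1}{2 \cdot 30 \left(-16\right)} = \frac{1}{60 \left(-16\right)} = \frac{1}{-960} = - \frac{1}{960}$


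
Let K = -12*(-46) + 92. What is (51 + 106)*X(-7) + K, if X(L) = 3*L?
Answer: -2653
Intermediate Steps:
K = 644 (K = 552 + 92 = 644)
(51 + 106)*X(-7) + K = (51 + 106)*(3*(-7)) + 644 = 157*(-21) + 644 = -3297 + 644 = -2653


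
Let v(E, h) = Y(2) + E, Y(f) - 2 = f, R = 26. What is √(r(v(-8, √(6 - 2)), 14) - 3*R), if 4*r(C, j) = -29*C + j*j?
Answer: 0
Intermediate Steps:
Y(f) = 2 + f
v(E, h) = 4 + E (v(E, h) = (2 + 2) + E = 4 + E)
r(C, j) = -29*C/4 + j²/4 (r(C, j) = (-29*C + j*j)/4 = (-29*C + j²)/4 = (j² - 29*C)/4 = -29*C/4 + j²/4)
√(r(v(-8, √(6 - 2)), 14) - 3*R) = √((-29*(4 - 8)/4 + (¼)*14²) - 3*26) = √((-29/4*(-4) + (¼)*196) - 78) = √((29 + 49) - 78) = √(78 - 78) = √0 = 0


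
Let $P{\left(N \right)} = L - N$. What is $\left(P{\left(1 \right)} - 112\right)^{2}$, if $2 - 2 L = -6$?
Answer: $11881$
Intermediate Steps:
$L = 4$ ($L = 1 - -3 = 1 + 3 = 4$)
$P{\left(N \right)} = 4 - N$
$\left(P{\left(1 \right)} - 112\right)^{2} = \left(\left(4 - 1\right) - 112\right)^{2} = \left(3 - 112\right)^{2} = \left(-109\right)^{2} = 11881$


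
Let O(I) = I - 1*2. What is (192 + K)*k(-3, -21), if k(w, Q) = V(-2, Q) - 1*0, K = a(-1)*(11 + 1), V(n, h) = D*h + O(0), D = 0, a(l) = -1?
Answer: -360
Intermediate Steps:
O(I) = -2 + I (O(I) = I - 2 = -2 + I)
V(n, h) = -2 (V(n, h) = 0*h + (-2 + 0) = 0 - 2 = -2)
K = -12 (K = -(11 + 1) = -1*12 = -12)
k(w, Q) = -2 (k(w, Q) = -2 - 1*0 = -2 + 0 = -2)
(192 + K)*k(-3, -21) = (192 - 12)*(-2) = 180*(-2) = -360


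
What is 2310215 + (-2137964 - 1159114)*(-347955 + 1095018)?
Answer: -2463122671699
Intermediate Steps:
2310215 + (-2137964 - 1159114)*(-347955 + 1095018) = 2310215 - 3297078*747063 = 2310215 - 2463124981914 = -2463122671699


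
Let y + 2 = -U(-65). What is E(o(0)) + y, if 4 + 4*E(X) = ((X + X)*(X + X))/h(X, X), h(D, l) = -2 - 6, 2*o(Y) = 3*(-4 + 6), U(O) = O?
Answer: 487/8 ≈ 60.875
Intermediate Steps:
o(Y) = 3 (o(Y) = (3*(-4 + 6))/2 = (3*2)/2 = (1/2)*6 = 3)
h(D, l) = -8
y = 63 (y = -2 - 1*(-65) = -2 + 65 = 63)
E(X) = -1 - X**2/8 (E(X) = -1 + (((X + X)*(X + X))/(-8))/4 = -1 + (((2*X)*(2*X))*(-1/8))/4 = -1 + ((4*X**2)*(-1/8))/4 = -1 + (-X**2/2)/4 = -1 - X**2/8)
E(o(0)) + y = (-1 - 1/8*3**2) + 63 = (-1 - 1/8*9) + 63 = (-1 - 9/8) + 63 = -17/8 + 63 = 487/8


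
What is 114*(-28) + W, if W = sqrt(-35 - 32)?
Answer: -3192 + I*sqrt(67) ≈ -3192.0 + 8.1853*I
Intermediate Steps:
W = I*sqrt(67) (W = sqrt(-67) = I*sqrt(67) ≈ 8.1853*I)
114*(-28) + W = 114*(-28) + I*sqrt(67) = -3192 + I*sqrt(67)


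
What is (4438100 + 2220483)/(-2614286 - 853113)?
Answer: -6658583/3467399 ≈ -1.9203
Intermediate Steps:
(4438100 + 2220483)/(-2614286 - 853113) = 6658583/(-3467399) = 6658583*(-1/3467399) = -6658583/3467399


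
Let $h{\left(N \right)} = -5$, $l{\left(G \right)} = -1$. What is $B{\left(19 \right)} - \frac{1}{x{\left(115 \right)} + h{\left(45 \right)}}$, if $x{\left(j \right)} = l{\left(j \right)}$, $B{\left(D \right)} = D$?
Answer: $\frac{115}{6} \approx 19.167$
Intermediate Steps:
$x{\left(j \right)} = -1$
$B{\left(19 \right)} - \frac{1}{x{\left(115 \right)} + h{\left(45 \right)}} = 19 - \frac{1}{-1 - 5} = 19 - \frac{1}{-6} = 19 - - \frac{1}{6} = 19 + \frac{1}{6} = \frac{115}{6}$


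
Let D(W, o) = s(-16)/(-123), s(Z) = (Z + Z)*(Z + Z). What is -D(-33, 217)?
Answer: 1024/123 ≈ 8.3252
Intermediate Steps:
s(Z) = 4*Z² (s(Z) = (2*Z)*(2*Z) = 4*Z²)
D(W, o) = -1024/123 (D(W, o) = (4*(-16)²)/(-123) = (4*256)*(-1/123) = 1024*(-1/123) = -1024/123)
-D(-33, 217) = -1*(-1024/123) = 1024/123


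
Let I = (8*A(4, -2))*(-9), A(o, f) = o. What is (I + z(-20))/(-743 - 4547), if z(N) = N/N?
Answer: 287/5290 ≈ 0.054253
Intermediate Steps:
z(N) = 1
I = -288 (I = (8*4)*(-9) = 32*(-9) = -288)
(I + z(-20))/(-743 - 4547) = (-288 + 1)/(-743 - 4547) = -287/(-5290) = -287*(-1/5290) = 287/5290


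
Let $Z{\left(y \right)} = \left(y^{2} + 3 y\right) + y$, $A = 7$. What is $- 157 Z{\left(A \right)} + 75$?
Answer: $-12014$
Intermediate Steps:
$Z{\left(y \right)} = y^{2} + 4 y$
$- 157 Z{\left(A \right)} + 75 = - 157 \cdot 7 \left(4 + 7\right) + 75 = - 157 \cdot 7 \cdot 11 + 75 = \left(-157\right) 77 + 75 = -12089 + 75 = -12014$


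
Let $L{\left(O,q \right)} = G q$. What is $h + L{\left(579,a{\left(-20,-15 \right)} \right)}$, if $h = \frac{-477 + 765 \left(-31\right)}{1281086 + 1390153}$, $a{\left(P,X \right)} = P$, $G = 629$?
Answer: $- \frac{11201403604}{890413} \approx -12580.0$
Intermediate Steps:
$L{\left(O,q \right)} = 629 q$
$h = - \frac{8064}{890413}$ ($h = \frac{-477 - 23715}{2671239} = \left(-24192\right) \frac{1}{2671239} = - \frac{8064}{890413} \approx -0.0090565$)
$h + L{\left(579,a{\left(-20,-15 \right)} \right)} = - \frac{8064}{890413} + 629 \left(-20\right) = - \frac{8064}{890413} - 12580 = - \frac{11201403604}{890413}$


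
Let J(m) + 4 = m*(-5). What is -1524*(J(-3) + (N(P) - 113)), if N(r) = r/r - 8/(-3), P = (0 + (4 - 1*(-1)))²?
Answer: 149860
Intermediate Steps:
P = 25 (P = (0 + (4 + 1))² = (0 + 5)² = 5² = 25)
J(m) = -4 - 5*m (J(m) = -4 + m*(-5) = -4 - 5*m)
N(r) = 11/3 (N(r) = 1 - 8*(-⅓) = 1 + 8/3 = 11/3)
-1524*(J(-3) + (N(P) - 113)) = -1524*((-4 - 5*(-3)) + (11/3 - 113)) = -1524*((-4 + 15) - 328/3) = -1524*(11 - 328/3) = -1524*(-295/3) = 149860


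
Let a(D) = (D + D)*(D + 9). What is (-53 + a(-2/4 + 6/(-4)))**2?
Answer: 6561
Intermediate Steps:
a(D) = 2*D*(9 + D) (a(D) = (2*D)*(9 + D) = 2*D*(9 + D))
(-53 + a(-2/4 + 6/(-4)))**2 = (-53 + 2*(-2/4 + 6/(-4))*(9 + (-2/4 + 6/(-4))))**2 = (-53 + 2*(-2*1/4 + 6*(-1/4))*(9 + (-2*1/4 + 6*(-1/4))))**2 = (-53 + 2*(-1/2 - 3/2)*(9 + (-1/2 - 3/2)))**2 = (-53 + 2*(-2)*(9 - 2))**2 = (-53 + 2*(-2)*7)**2 = (-53 - 28)**2 = (-81)**2 = 6561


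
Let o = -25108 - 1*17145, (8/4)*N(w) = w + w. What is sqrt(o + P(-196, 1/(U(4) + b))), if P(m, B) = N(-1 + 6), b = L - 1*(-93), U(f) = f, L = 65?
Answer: 2*I*sqrt(10562) ≈ 205.54*I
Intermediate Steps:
b = 158 (b = 65 - 1*(-93) = 65 + 93 = 158)
N(w) = w (N(w) = (w + w)/2 = (2*w)/2 = w)
P(m, B) = 5 (P(m, B) = -1 + 6 = 5)
o = -42253 (o = -25108 - 17145 = -42253)
sqrt(o + P(-196, 1/(U(4) + b))) = sqrt(-42253 + 5) = sqrt(-42248) = 2*I*sqrt(10562)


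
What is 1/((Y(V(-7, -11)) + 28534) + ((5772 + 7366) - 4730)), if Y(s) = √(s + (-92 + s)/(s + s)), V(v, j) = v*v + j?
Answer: 1403796/51859030415 - √53846/51859030415 ≈ 2.7065e-5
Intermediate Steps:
V(v, j) = j + v² (V(v, j) = v² + j = j + v²)
Y(s) = √(s + (-92 + s)/(2*s)) (Y(s) = √(s + (-92 + s)/((2*s))) = √(s + (-92 + s)*(1/(2*s))) = √(s + (-92 + s)/(2*s)))
1/((Y(V(-7, -11)) + 28534) + ((5772 + 7366) - 4730)) = 1/((√(2 - 184/(-11 + (-7)²) + 4*(-11 + (-7)²))/2 + 28534) + ((5772 + 7366) - 4730)) = 1/((√(2 - 184/(-11 + 49) + 4*(-11 + 49))/2 + 28534) + (13138 - 4730)) = 1/((√(2 - 184/38 + 4*38)/2 + 28534) + 8408) = 1/((√(2 - 184*1/38 + 152)/2 + 28534) + 8408) = 1/((√(2 - 92/19 + 152)/2 + 28534) + 8408) = 1/((√(2834/19)/2 + 28534) + 8408) = 1/(((√53846/19)/2 + 28534) + 8408) = 1/((√53846/38 + 28534) + 8408) = 1/((28534 + √53846/38) + 8408) = 1/(36942 + √53846/38)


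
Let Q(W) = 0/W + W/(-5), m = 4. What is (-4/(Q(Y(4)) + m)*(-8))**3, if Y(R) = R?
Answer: 1000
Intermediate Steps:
Q(W) = -W/5 (Q(W) = 0 + W*(-1/5) = 0 - W/5 = -W/5)
(-4/(Q(Y(4)) + m)*(-8))**3 = (-4/(-1/5*4 + 4)*(-8))**3 = (-4/(-4/5 + 4)*(-8))**3 = (-4/16/5*(-8))**3 = (-4*5/16*(-8))**3 = (-5/4*(-8))**3 = 10**3 = 1000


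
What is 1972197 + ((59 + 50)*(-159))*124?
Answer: -176847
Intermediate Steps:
1972197 + ((59 + 50)*(-159))*124 = 1972197 + (109*(-159))*124 = 1972197 - 17331*124 = 1972197 - 2149044 = -176847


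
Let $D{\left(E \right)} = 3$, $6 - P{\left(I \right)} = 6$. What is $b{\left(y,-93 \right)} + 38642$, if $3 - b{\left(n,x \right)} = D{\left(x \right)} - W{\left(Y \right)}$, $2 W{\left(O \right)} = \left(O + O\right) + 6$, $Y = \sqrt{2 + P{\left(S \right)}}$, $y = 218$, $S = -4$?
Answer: $38645 + \sqrt{2} \approx 38646.0$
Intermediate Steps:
$P{\left(I \right)} = 0$ ($P{\left(I \right)} = 6 - 6 = 0$)
$Y = \sqrt{2}$ ($Y = \sqrt{2 + 0} = \sqrt{2} \approx 1.4142$)
$W{\left(O \right)} = 3 + O$ ($W{\left(O \right)} = \frac{\left(O + O\right) + 6}{2} = \frac{2 O + 6}{2} = \frac{6 + 2 O}{2} = 3 + O$)
$b{\left(n,x \right)} = 3 + \sqrt{2}$ ($b{\left(n,x \right)} = 3 - \left(3 - \left(3 + \sqrt{2}\right)\right) = 3 - - \sqrt{2} = 3 + \sqrt{2}$)
$b{\left(y,-93 \right)} + 38642 = \left(3 + \sqrt{2}\right) + 38642 = 38645 + \sqrt{2}$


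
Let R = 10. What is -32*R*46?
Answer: -14720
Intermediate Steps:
-32*R*46 = -32*10*46 = -320*46 = -14720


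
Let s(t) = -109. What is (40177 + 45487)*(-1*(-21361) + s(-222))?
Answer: 1820531328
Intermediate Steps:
(40177 + 45487)*(-1*(-21361) + s(-222)) = (40177 + 45487)*(-1*(-21361) - 109) = 85664*(21361 - 109) = 85664*21252 = 1820531328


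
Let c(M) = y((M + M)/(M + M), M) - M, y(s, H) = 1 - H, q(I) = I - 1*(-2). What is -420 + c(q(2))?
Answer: -427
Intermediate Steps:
q(I) = 2 + I (q(I) = I + 2 = 2 + I)
c(M) = 1 - 2*M (c(M) = (1 - M) - M = 1 - 2*M)
-420 + c(q(2)) = -420 + (1 - 2*(2 + 2)) = -420 + (1 - 2*4) = -420 + (1 - 8) = -420 - 7 = -427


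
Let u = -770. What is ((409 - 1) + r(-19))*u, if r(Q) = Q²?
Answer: -592130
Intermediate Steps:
((409 - 1) + r(-19))*u = ((409 - 1) + (-19)²)*(-770) = (408 + 361)*(-770) = 769*(-770) = -592130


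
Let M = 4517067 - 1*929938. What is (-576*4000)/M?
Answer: -2304000/3587129 ≈ -0.64230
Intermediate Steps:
M = 3587129 (M = 4517067 - 929938 = 3587129)
(-576*4000)/M = -576*4000/3587129 = -2304000*1/3587129 = -2304000/3587129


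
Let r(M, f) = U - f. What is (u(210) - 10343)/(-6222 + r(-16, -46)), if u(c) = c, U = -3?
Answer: 10133/6179 ≈ 1.6399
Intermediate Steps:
r(M, f) = -3 - f
(u(210) - 10343)/(-6222 + r(-16, -46)) = (210 - 10343)/(-6222 + (-3 - 1*(-46))) = -10133/(-6222 + (-3 + 46)) = -10133/(-6222 + 43) = -10133/(-6179) = -10133*(-1/6179) = 10133/6179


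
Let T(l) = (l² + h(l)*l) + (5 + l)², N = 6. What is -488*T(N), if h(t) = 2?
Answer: -82472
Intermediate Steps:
T(l) = l² + (5 + l)² + 2*l (T(l) = (l² + 2*l) + (5 + l)² = l² + (5 + l)² + 2*l)
-488*T(N) = -488*(25 + 2*6² + 12*6) = -488*(25 + 2*36 + 72) = -488*(25 + 72 + 72) = -488*169 = -82472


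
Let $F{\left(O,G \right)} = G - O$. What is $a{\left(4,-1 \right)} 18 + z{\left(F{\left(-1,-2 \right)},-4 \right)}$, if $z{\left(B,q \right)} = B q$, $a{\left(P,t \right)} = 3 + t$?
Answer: $40$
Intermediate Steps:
$a{\left(4,-1 \right)} 18 + z{\left(F{\left(-1,-2 \right)},-4 \right)} = \left(3 - 1\right) 18 + \left(-2 - -1\right) \left(-4\right) = 2 \cdot 18 + \left(-2 + 1\right) \left(-4\right) = 36 - -4 = 36 + 4 = 40$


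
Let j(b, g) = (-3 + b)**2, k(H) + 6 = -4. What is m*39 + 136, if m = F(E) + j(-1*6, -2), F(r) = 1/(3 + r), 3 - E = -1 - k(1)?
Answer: 3282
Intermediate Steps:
k(H) = -10 (k(H) = -6 - 4 = -10)
E = -6 (E = 3 - (-1 - 1*(-10)) = 3 - (-1 + 10) = 3 - 1*9 = 3 - 9 = -6)
m = 242/3 (m = 1/(3 - 6) + (-3 - 1*6)**2 = 1/(-3) + (-3 - 6)**2 = -1/3 + (-9)**2 = -1/3 + 81 = 242/3 ≈ 80.667)
m*39 + 136 = (242/3)*39 + 136 = 3146 + 136 = 3282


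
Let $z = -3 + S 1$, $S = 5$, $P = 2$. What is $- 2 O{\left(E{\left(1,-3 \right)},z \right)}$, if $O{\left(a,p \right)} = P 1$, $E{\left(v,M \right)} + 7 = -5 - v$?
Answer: $-4$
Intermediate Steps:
$E{\left(v,M \right)} = -12 - v$ ($E{\left(v,M \right)} = -7 - \left(5 + v\right) = -12 - v$)
$z = 2$ ($z = -3 + 5 \cdot 1 = -3 + 5 = 2$)
$O{\left(a,p \right)} = 2$ ($O{\left(a,p \right)} = 2 \cdot 1 = 2$)
$- 2 O{\left(E{\left(1,-3 \right)},z \right)} = \left(-2\right) 2 = -4$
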